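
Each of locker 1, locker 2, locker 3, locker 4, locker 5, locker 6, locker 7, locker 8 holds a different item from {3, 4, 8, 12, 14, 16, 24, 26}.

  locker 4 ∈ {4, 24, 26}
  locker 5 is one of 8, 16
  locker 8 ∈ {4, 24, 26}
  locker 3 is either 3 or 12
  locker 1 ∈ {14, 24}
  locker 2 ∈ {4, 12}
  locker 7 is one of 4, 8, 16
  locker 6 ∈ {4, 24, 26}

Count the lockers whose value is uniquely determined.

Among the 8 variables, 3 fits only locker 3 (and all 8 values in {3, 4, 8, 12, 14, 16, 24, 26} must be used), so locker 3 = 3.
The 7 still-open variables together cover exactly {4, 8, 12, 14, 16, 24, 26} — 7 values for 7 variables — and 12 appears only in locker 2's list, so locker 2 = 12.
The 6 still-open variables together cover exactly {4, 8, 14, 16, 24, 26} — 6 values for 6 variables — and 14 appears only in locker 1's list, so locker 1 = 14.
The 3 variables locker 4, locker 6, locker 8 are confined to {4, 24, 26}, which locks those values in; drop them from locker 7.
Determined: locker 1=14, locker 2=12, locker 3=3. The other lockers each still have more than one consistent value. That makes 3.

3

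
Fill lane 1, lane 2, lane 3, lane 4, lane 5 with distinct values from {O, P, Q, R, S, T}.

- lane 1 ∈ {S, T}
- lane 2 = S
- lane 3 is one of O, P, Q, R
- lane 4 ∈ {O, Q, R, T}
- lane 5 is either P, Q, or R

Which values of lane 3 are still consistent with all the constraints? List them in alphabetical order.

lane 2 must be S (only option left). Remove S from lane 1.
lane 1 has just one choice, so lane 1 = T. Remove T from lane 4.
No further eliminations apply; lane 3 can still be any of O, P, Q, R.

O, P, Q, R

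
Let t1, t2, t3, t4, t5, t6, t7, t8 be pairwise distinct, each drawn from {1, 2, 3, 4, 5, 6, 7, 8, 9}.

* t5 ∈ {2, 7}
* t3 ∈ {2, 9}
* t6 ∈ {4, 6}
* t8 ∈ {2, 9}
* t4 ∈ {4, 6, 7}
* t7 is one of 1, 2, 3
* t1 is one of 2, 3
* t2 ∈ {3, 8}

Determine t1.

3

The 8 variables together cover exactly {1, 2, 3, 4, 6, 7, 8, 9} — 8 values for 8 variables — and 1 appears only in t7's list, so t7 = 1.
The 7 still-open variables together cover exactly {2, 3, 4, 6, 7, 8, 9} — 7 values for 7 variables — and 8 appears only in t2's list, so t2 = 8.
Among the 6 still-open variables, 3 fits only t1 (and all 6 values in {2, 3, 4, 6, 7, 9} must be used), so t1 = 3.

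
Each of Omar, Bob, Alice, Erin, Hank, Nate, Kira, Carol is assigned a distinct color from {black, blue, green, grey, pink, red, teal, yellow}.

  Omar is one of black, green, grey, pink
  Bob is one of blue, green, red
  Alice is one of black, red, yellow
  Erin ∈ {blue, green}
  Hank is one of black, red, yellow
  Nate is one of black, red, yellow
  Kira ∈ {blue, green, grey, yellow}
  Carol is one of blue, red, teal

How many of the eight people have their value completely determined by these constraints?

Among the 8 variables, pink fits only Omar (and all 8 values in {black, blue, green, grey, pink, red, teal, yellow} must be used), so Omar = pink.
The 7 still-open variables together cover exactly {black, blue, green, grey, red, teal, yellow} — 7 values for 7 variables — and grey appears only in Kira's list, so Kira = grey.
The 6 still-open variables together cover exactly {black, blue, green, red, teal, yellow} — 6 values for 6 variables — and teal appears only in Carol's list, so Carol = teal.
The 3 variables Alice, Hank, Nate are confined to {black, red, yellow}, which locks those values in; drop them from Bob.
Determined: Omar=pink, Kira=grey, Carol=teal. The other people each still have more than one consistent value. That makes 3.

3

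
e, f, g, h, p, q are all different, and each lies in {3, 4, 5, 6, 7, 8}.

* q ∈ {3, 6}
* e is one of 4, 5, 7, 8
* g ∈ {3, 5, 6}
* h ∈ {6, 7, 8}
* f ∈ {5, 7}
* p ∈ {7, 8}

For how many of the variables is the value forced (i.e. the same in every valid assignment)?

1

Among the 6 variables, 4 fits only e (and all 6 values in {3, 4, 5, 6, 7, 8} must be used), so e = 4.
Determined: e=4. The other variables each still have more than one consistent value. That makes 1.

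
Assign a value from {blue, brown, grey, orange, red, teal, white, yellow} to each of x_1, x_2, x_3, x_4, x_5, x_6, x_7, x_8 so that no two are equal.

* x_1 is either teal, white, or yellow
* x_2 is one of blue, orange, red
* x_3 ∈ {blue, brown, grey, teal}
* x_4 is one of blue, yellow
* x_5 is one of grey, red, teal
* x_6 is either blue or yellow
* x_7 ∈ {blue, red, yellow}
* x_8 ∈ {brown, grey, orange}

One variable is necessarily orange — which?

The 8 variables draw from only 8 values {blue, brown, grey, orange, red, teal, white, yellow}, so each is used; only x_1 can be white, hence x_1 = white.
x_4 and x_6 share exactly the 2 values {blue, yellow}; by pigeonhole those values go to them, so strike blue, yellow from x_2, x_3, x_7.
x_7's domain is down to {red}, so x_7 = red. Eliminate red elsewhere: x_2, x_5.
So orange goes to x_2.

x_2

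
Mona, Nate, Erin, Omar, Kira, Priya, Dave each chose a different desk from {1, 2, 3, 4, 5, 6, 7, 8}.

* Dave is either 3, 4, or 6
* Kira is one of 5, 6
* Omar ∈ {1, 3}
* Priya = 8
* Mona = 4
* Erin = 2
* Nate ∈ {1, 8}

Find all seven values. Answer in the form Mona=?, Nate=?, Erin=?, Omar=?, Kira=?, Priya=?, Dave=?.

Mona's domain is down to {4}, so Mona = 4. Strike 4 from Dave.
Erin must be 2 (only option left).
Priya has just one choice, so Priya = 8. Eliminate 8 elsewhere: Nate.
That leaves Nate = 1. Strike 1 from Omar.
Omar's domain is down to {3}, so Omar = 3. Strike 3 from Dave.
That leaves Dave = 6. Strike 6 from Kira.
Kira's domain is down to {5}, so Kira = 5.

Mona=4, Nate=1, Erin=2, Omar=3, Kira=5, Priya=8, Dave=6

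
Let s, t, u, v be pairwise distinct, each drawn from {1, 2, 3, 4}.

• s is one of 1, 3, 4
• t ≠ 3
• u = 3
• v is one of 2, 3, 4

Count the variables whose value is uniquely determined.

u has just one choice, so u = 3. So s, v can't be 3.
Determined: u=3. The other variables each still have more than one consistent value. That makes 1.

1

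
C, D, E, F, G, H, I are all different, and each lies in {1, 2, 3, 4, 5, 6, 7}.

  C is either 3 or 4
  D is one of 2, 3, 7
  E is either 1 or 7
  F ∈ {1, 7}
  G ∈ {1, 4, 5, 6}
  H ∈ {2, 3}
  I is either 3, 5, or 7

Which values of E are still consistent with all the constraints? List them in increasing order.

1, 7

The 7 variables draw from only 7 values {1, 2, 3, 4, 5, 6, 7}, so each is used; only G can be 6, hence G = 6.
The 6 still-open variables together cover exactly {1, 2, 3, 4, 5, 7} — 6 values for 6 variables — and 4 appears only in C's list, so C = 4.
Among the 5 still-open variables, 5 fits only I (and all 5 values in {1, 2, 3, 5, 7} must be used), so I = 5.
E and F between them cover only {1, 7} — a naked pair. Remove those values from D.
No further eliminations apply; E can still be any of 1, 7.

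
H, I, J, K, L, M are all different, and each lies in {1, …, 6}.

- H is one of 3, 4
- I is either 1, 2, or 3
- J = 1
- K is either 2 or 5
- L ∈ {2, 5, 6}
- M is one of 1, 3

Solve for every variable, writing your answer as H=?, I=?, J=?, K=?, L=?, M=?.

H=4, I=2, J=1, K=5, L=6, M=3

J has just one choice, so J = 1. Strike 1 from I, M.
M's domain is down to {3}, so M = 3. Strike 3 from H, I.
That leaves H = 4.
That leaves I = 2. Eliminate 2 elsewhere: K, L.
K's domain is down to {5}, so K = 5. Eliminate 5 elsewhere: L.
L has just one choice, so L = 6.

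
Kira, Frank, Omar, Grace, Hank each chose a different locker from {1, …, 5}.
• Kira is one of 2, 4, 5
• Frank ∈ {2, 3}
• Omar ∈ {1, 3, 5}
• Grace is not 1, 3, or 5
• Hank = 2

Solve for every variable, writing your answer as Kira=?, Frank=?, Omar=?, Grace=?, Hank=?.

Hank must be 2 (only option left). Eliminate 2 elsewhere: Kira, Frank, Grace.
That leaves Frank = 3. Strike 3 from Omar.
Grace's domain is down to {4}, so Grace = 4. Strike 4 from Kira.
Kira has just one choice, so Kira = 5. So Omar can't be 5.
Omar's domain is down to {1}, so Omar = 1.

Kira=5, Frank=3, Omar=1, Grace=4, Hank=2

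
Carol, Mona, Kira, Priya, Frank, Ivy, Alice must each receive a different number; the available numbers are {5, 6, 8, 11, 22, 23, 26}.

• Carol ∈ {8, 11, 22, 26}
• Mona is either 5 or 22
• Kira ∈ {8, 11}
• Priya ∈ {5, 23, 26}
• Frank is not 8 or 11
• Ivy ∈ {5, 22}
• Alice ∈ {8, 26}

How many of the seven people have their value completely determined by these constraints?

The 7 variables together cover exactly {5, 6, 8, 11, 22, 23, 26} — 7 values for 7 variables — and 6 appears only in Frank's list, so Frank = 6.
Among the 6 still-open variables, 23 fits only Priya (and all 6 values in {5, 8, 11, 22, 23, 26} must be used), so Priya = 23.
The 2 variables Mona and Ivy are confined to {5, 22}, which locks those values in; drop them from Carol.
Determined: Priya=23, Frank=6. The other people each still have more than one consistent value. That makes 2.

2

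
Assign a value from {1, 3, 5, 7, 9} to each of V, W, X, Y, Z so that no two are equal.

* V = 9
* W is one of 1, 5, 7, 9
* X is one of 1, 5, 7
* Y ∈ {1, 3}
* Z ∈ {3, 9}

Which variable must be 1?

V has just one choice, so V = 9. Remove 9 from W, Z.
Z must be 3 (only option left). Eliminate 3 elsewhere: Y.
So 1 goes to Y.

Y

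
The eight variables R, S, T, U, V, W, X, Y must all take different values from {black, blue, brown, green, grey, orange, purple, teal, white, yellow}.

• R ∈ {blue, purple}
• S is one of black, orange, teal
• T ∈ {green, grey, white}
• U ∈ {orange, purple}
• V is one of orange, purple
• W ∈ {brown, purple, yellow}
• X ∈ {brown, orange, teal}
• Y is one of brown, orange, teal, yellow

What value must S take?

black

U and V between them cover only {orange, purple} — a naked pair. Remove those values from R, S, W, X, Y.
That leaves R = blue.
The 3 variables W, X, Y are confined to {brown, teal, yellow}, which locks those values in; drop them from S.
So S = black.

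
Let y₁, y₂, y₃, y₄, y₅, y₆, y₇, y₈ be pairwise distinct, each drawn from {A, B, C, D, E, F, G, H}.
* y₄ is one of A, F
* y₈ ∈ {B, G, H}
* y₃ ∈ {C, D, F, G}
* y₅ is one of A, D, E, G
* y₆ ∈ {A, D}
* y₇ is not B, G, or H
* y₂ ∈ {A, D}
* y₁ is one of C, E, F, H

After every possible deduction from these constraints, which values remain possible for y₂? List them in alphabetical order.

A, D

The 8 variables draw from only 8 values {A, B, C, D, E, F, G, H}, so each is used; only y₈ can be B, hence y₈ = B.
Among the 7 still-open variables, H fits only y₁ (and all 7 values in {A, C, D, E, F, G, H} must be used), so y₁ = H.
The 2 variables y₂ and y₆ are confined to {A, D}, which locks those values in; drop them from y₃, y₄, y₅, y₇.
y₄ has just one choice, so y₄ = F. Strike F from y₃, y₇.
No further eliminations apply; y₂ can still be any of A, D.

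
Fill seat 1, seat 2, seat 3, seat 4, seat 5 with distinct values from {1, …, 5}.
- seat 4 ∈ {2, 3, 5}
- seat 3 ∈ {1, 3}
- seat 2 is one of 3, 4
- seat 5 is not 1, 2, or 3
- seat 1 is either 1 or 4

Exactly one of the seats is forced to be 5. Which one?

Among the 5 variables, 2 fits only seat 4 (and all 5 values in {1, 2, 3, 4, 5} must be used), so seat 4 = 2.
The 4 still-open variables draw from only 4 values {1, 3, 4, 5}, so each is used; only seat 5 can be 5, hence seat 5 = 5.

seat 5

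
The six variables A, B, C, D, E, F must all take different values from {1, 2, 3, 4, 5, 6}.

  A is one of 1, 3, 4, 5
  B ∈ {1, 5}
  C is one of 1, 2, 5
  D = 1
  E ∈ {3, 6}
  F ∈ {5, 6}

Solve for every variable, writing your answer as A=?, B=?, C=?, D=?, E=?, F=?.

D must be 1 (only option left). Strike 1 from A, B, C.
That leaves B = 5. Eliminate 5 elsewhere: A, C, F.
That leaves C = 2.
That leaves F = 6. Remove 6 from E.
E has just one choice, so E = 3. Eliminate 3 elsewhere: A.
That leaves A = 4.

A=4, B=5, C=2, D=1, E=3, F=6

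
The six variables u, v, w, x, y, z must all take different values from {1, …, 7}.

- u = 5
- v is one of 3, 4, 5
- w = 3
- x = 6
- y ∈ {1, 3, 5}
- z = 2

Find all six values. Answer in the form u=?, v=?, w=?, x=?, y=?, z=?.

u=5, v=4, w=3, x=6, y=1, z=2

u has just one choice, so u = 5. So v, y can't be 5.
That leaves w = 3. Remove 3 from v, y.
That leaves x = 6.
y has just one choice, so y = 1.
z has just one choice, so z = 2.
That leaves v = 4.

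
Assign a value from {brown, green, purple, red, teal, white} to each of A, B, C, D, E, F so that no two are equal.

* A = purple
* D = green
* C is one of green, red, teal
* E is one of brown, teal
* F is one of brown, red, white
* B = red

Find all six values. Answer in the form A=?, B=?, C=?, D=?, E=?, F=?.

A=purple, B=red, C=teal, D=green, E=brown, F=white

A has just one choice, so A = purple.
B must be red (only option left). Eliminate red elsewhere: C, F.
D must be green (only option left). Remove green from C.
C's domain is down to {teal}, so C = teal. Remove teal from E.
E must be brown (only option left). Strike brown from F.
F's domain is down to {white}, so F = white.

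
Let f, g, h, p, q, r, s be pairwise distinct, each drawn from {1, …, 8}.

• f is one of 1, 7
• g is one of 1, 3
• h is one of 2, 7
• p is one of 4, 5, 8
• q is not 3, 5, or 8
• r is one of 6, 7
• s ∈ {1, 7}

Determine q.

4

f and s share exactly the 2 values {1, 7}; by pigeonhole those values go to them, so strike 1, 7 from g, h, q, r.
g has just one choice, so g = 3.
h must be 2 (only option left). Remove 2 from q.
r's domain is down to {6}, so r = 6. Remove 6 from q.
So q = 4.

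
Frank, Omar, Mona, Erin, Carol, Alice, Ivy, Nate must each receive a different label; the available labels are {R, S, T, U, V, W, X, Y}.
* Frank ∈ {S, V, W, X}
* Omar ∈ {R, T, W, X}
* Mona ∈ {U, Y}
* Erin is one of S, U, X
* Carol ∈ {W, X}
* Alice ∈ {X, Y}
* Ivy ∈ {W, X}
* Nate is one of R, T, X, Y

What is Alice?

The 8 variables together cover exactly {R, S, T, U, V, W, X, Y} — 8 values for 8 variables — and V appears only in Frank's list, so Frank = V.
Among the 7 still-open variables, S fits only Erin (and all 7 values in {R, S, T, U, W, X, Y} must be used), so Erin = S.
Among the 6 still-open variables, U fits only Mona (and all 6 values in {R, T, U, W, X, Y} must be used), so Mona = U.
Carol and Ivy share exactly the 2 values {W, X}; by pigeonhole those values go to them, so strike W, X from Omar, Alice, Nate.
So Alice = Y.

Y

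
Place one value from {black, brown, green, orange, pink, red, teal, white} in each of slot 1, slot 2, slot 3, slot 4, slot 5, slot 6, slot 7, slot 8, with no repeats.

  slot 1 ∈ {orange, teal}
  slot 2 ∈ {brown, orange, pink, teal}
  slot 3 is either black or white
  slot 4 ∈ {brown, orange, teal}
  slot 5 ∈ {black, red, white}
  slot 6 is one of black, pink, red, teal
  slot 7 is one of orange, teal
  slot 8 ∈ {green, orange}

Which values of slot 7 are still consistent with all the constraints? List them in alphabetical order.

orange, teal

The 8 variables together cover exactly {black, brown, green, orange, pink, red, teal, white} — 8 values for 8 variables — and green appears only in slot 8's list, so slot 8 = green.
slot 1 and slot 7 share exactly the 2 values {orange, teal}; by pigeonhole those values go to them, so strike orange, teal from slot 2, slot 4, slot 6.
That leaves slot 4 = brown. Eliminate brown elsewhere: slot 2.
That leaves slot 2 = pink. Remove pink from slot 6.
No further eliminations apply; slot 7 can still be any of orange, teal.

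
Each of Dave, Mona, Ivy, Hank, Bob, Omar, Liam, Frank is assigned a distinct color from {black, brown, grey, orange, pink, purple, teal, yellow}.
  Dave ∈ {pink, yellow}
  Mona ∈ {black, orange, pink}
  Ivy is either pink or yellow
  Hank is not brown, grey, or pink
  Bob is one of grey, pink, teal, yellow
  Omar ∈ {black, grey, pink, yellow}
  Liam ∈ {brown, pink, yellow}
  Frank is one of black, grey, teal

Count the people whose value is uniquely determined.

3

The 8 variables draw from only 8 values {black, brown, grey, orange, pink, purple, teal, yellow}, so each is used; only Liam can be brown, hence Liam = brown.
The 7 still-open variables draw from only 7 values {black, grey, orange, pink, purple, teal, yellow}, so each is used; only Hank can be purple, hence Hank = purple.
The 6 still-open variables draw from only 6 values {black, grey, orange, pink, teal, yellow}, so each is used; only Mona can be orange, hence Mona = orange.
Dave and Ivy share exactly the 2 values {pink, yellow}; by pigeonhole those values go to them, so strike pink, yellow from Bob, Omar.
Determined: Mona=orange, Hank=purple, Liam=brown. The other people each still have more than one consistent value. That makes 3.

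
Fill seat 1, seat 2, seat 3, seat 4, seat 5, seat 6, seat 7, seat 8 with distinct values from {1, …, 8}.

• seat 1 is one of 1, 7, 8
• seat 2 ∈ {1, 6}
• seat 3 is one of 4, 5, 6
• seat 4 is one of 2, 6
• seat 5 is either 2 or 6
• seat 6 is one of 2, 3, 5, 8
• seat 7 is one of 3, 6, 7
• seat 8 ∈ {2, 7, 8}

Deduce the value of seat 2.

1

The 8 variables together cover exactly {1, 2, 3, 4, 5, 6, 7, 8} — 8 values for 8 variables — and 4 appears only in seat 3's list, so seat 3 = 4.
The 7 still-open variables together cover exactly {1, 2, 3, 5, 6, 7, 8} — 7 values for 7 variables — and 5 appears only in seat 6's list, so seat 6 = 5.
The 6 still-open variables together cover exactly {1, 2, 3, 6, 7, 8} — 6 values for 6 variables — and 3 appears only in seat 7's list, so seat 7 = 3.
seat 4 and seat 5 between them cover only {2, 6} — a naked pair. Remove those values from seat 2, seat 8.
So seat 2 = 1.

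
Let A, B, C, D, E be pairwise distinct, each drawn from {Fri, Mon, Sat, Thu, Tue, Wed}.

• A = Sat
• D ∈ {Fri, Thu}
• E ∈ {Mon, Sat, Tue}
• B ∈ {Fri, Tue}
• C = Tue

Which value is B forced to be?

A has just one choice, so A = Sat. So E can't be Sat.
That leaves C = Tue. Strike Tue from B, E.
So B = Fri.

Fri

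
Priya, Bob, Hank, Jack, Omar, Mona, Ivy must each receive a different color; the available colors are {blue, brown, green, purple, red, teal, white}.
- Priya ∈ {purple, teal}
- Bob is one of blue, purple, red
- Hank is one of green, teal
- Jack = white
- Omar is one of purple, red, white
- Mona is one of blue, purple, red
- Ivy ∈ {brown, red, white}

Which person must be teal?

Jack must be white (only option left). Remove white from Omar, Ivy.
The 6 still-open variables draw from only 6 values {blue, brown, green, purple, red, teal}, so each is used; only Ivy can be brown, hence Ivy = brown.
The 5 still-open variables together cover exactly {blue, green, purple, red, teal} — 5 values for 5 variables — and green appears only in Hank's list, so Hank = green.
Among the 4 still-open variables, teal fits only Priya (and all 4 values in {blue, purple, red, teal} must be used), so Priya = teal.

Priya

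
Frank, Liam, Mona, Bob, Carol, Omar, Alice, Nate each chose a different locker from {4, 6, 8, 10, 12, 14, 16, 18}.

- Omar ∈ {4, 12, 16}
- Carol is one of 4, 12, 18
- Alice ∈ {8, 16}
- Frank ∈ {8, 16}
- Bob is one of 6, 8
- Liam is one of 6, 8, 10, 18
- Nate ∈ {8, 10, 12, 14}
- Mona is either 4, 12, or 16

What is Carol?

18

The 8 variables together cover exactly {4, 6, 8, 10, 12, 14, 16, 18} — 8 values for 8 variables — and 14 appears only in Nate's list, so Nate = 14.
The 7 still-open variables draw from only 7 values {4, 6, 8, 10, 12, 16, 18}, so each is used; only Liam can be 10, hence Liam = 10.
The 6 still-open variables draw from only 6 values {4, 6, 8, 12, 16, 18}, so each is used; only Bob can be 6, hence Bob = 6.
The 5 still-open variables together cover exactly {4, 8, 12, 16, 18} — 5 values for 5 variables — and 18 appears only in Carol's list, so Carol = 18.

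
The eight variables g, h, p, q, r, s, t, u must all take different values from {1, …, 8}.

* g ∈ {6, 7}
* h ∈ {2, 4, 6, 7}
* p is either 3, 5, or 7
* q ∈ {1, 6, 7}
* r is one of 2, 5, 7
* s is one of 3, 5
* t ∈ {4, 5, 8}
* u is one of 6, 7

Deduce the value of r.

The 8 variables draw from only 8 values {1, 2, 3, 4, 5, 6, 7, 8}, so each is used; only q can be 1, hence q = 1.
The 7 still-open variables draw from only 7 values {2, 3, 4, 5, 6, 7, 8}, so each is used; only t can be 8, hence t = 8.
The 6 still-open variables together cover exactly {2, 3, 4, 5, 6, 7} — 6 values for 6 variables — and 4 appears only in h's list, so h = 4.
Among the 5 still-open variables, 2 fits only r (and all 5 values in {2, 3, 5, 6, 7} must be used), so r = 2.

2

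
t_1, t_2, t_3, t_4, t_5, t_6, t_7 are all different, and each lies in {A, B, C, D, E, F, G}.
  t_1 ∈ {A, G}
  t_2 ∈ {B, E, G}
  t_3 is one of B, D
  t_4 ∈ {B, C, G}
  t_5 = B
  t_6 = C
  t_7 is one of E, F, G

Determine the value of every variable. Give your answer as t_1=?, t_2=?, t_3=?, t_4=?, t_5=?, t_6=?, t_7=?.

t_1=A, t_2=E, t_3=D, t_4=G, t_5=B, t_6=C, t_7=F

t_5 has just one choice, so t_5 = B. So t_2, t_3, t_4 can't be B.
t_6's domain is down to {C}, so t_6 = C. Strike C from t_4.
t_3 has just one choice, so t_3 = D.
t_4 has just one choice, so t_4 = G. So t_1, t_2, t_7 can't be G.
t_1 must be A (only option left).
That leaves t_2 = E. Remove E from t_7.
t_7 has just one choice, so t_7 = F.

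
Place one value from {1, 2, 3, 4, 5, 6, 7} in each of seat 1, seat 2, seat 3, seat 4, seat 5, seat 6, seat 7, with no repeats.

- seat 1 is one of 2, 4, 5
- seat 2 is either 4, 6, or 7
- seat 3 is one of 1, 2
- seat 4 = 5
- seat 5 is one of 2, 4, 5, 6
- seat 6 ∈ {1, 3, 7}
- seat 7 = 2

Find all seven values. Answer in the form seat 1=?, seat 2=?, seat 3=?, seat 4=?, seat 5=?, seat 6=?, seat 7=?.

seat 1=4, seat 2=7, seat 3=1, seat 4=5, seat 5=6, seat 6=3, seat 7=2

seat 4's domain is down to {5}, so seat 4 = 5. Remove 5 from seat 1, seat 5.
That leaves seat 7 = 2. Strike 2 from seat 1, seat 3, seat 5.
That leaves seat 1 = 4. Eliminate 4 elsewhere: seat 2, seat 5.
seat 3 must be 1 (only option left). Eliminate 1 elsewhere: seat 6.
seat 5 must be 6 (only option left). So seat 2 can't be 6.
That leaves seat 2 = 7. Strike 7 from seat 6.
seat 6's domain is down to {3}, so seat 6 = 3.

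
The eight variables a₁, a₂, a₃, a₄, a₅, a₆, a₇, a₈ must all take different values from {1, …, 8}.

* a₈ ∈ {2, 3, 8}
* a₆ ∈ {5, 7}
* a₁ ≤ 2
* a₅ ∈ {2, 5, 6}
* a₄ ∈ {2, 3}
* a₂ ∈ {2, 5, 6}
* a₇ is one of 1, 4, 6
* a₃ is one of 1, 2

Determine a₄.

3

The 8 variables draw from only 8 values {1, 2, 3, 4, 5, 6, 7, 8}, so each is used; only a₇ can be 4, hence a₇ = 4.
Among the 7 still-open variables, 7 fits only a₆ (and all 7 values in {1, 2, 3, 5, 6, 7, 8} must be used), so a₆ = 7.
The 6 still-open variables draw from only 6 values {1, 2, 3, 5, 6, 8}, so each is used; only a₈ can be 8, hence a₈ = 8.
The 5 still-open variables draw from only 5 values {1, 2, 3, 5, 6}, so each is used; only a₄ can be 3, hence a₄ = 3.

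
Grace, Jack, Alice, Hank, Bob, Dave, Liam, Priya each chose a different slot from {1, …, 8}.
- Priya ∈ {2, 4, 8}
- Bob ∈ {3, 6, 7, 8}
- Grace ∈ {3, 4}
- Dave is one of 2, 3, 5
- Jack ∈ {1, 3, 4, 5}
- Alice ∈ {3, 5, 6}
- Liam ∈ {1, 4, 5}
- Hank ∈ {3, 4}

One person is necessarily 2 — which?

The 8 variables draw from only 8 values {1, 2, 3, 4, 5, 6, 7, 8}, so each is used; only Bob can be 7, hence Bob = 7.
The 7 still-open variables together cover exactly {1, 2, 3, 4, 5, 6, 8} — 7 values for 7 variables — and 6 appears only in Alice's list, so Alice = 6.
The 6 still-open variables together cover exactly {1, 2, 3, 4, 5, 8} — 6 values for 6 variables — and 8 appears only in Priya's list, so Priya = 8.
The 5 still-open variables draw from only 5 values {1, 2, 3, 4, 5}, so each is used; only Dave can be 2, hence Dave = 2.

Dave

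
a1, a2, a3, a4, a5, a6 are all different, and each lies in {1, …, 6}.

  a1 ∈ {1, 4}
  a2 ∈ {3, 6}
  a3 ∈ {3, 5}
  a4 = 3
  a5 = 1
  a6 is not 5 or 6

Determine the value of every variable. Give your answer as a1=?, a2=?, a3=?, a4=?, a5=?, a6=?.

a1=4, a2=6, a3=5, a4=3, a5=1, a6=2

a4 must be 3 (only option left). Remove 3 from a2, a3, a6.
a5 must be 1 (only option left). So a1, a6 can't be 1.
That leaves a1 = 4. Strike 4 from a6.
a2 must be 6 (only option left).
a3's domain is down to {5}, so a3 = 5.
a6 has just one choice, so a6 = 2.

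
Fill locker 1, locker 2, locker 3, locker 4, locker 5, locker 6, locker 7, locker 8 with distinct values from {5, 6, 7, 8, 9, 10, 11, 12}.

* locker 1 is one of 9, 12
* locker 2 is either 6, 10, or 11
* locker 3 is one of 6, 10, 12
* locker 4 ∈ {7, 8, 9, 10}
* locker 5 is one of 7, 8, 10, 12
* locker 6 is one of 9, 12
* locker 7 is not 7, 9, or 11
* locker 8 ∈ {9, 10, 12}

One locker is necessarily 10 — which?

The 8 variables draw from only 8 values {5, 6, 7, 8, 9, 10, 11, 12}, so each is used; only locker 7 can be 5, hence locker 7 = 5.
The 7 still-open variables together cover exactly {6, 7, 8, 9, 10, 11, 12} — 7 values for 7 variables — and 11 appears only in locker 2's list, so locker 2 = 11.
Among the 6 still-open variables, 6 fits only locker 3 (and all 6 values in {6, 7, 8, 9, 10, 12} must be used), so locker 3 = 6.
The 2 variables locker 1 and locker 6 are confined to {9, 12}, which locks those values in; drop them from locker 4, locker 5, locker 8.
So 10 goes to locker 8.

locker 8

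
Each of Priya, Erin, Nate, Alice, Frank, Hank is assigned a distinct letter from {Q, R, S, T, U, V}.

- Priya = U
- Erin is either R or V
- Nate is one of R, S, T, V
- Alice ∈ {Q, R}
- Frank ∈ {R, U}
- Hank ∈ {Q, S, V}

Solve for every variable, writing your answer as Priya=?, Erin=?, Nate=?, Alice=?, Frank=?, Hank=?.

Priya has just one choice, so Priya = U. Eliminate U elsewhere: Frank.
Frank must be R (only option left). So Erin, Nate, Alice can't be R.
Erin must be V (only option left). Strike V from Nate, Hank.
That leaves Alice = Q. So Hank can't be Q.
Hank's domain is down to {S}, so Hank = S. Eliminate S elsewhere: Nate.
Nate has just one choice, so Nate = T.

Priya=U, Erin=V, Nate=T, Alice=Q, Frank=R, Hank=S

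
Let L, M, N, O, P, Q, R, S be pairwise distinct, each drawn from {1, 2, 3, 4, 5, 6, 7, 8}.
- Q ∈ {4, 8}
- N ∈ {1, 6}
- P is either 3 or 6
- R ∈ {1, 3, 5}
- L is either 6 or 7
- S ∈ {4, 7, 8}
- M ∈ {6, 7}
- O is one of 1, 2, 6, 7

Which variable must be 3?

Among the 8 variables, 2 fits only O (and all 8 values in {1, 2, 3, 4, 5, 6, 7, 8} must be used), so O = 2.
Among the 7 still-open variables, 5 fits only R (and all 7 values in {1, 3, 4, 5, 6, 7, 8} must be used), so R = 5.
The 6 still-open variables draw from only 6 values {1, 3, 4, 6, 7, 8}, so each is used; only N can be 1, hence N = 1.
Among the 5 still-open variables, 3 fits only P (and all 5 values in {3, 4, 6, 7, 8} must be used), so P = 3.

P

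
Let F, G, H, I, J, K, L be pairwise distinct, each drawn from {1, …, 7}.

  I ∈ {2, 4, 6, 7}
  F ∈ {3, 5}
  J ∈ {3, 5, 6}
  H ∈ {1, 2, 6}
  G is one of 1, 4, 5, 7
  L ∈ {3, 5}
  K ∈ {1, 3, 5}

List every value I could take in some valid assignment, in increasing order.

4, 7

F and L share exactly the 2 values {3, 5}; by pigeonhole those values go to them, so strike 3, 5 from G, J, K.
J has just one choice, so J = 6. Remove 6 from H, I.
K must be 1 (only option left). Strike 1 from G, H.
H must be 2 (only option left). Remove 2 from I.
No further eliminations apply; I can still be any of 4, 7.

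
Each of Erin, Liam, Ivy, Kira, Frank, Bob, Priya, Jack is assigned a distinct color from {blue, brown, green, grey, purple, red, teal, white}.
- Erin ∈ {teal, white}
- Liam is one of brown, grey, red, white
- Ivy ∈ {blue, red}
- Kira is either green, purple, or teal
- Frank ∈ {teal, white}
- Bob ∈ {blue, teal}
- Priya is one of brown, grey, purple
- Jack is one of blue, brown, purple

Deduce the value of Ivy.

red

Among the 8 variables, green fits only Kira (and all 8 values in {blue, brown, green, grey, purple, red, teal, white} must be used), so Kira = green.
The 2 variables Erin and Frank are confined to {teal, white}, which locks those values in; drop them from Liam, Bob.
Bob must be blue (only option left). Remove blue from Ivy, Jack.
So Ivy = red.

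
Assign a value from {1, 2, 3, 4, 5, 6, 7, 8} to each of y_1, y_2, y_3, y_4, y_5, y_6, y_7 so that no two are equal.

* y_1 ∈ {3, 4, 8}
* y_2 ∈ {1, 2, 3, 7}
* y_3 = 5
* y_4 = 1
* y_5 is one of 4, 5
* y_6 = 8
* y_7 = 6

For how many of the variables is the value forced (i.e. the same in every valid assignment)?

6

y_3 has just one choice, so y_3 = 5. So y_5 can't be 5.
y_4 must be 1 (only option left). Remove 1 from y_2.
That leaves y_5 = 4. Eliminate 4 elsewhere: y_1.
y_6 has just one choice, so y_6 = 8. Remove 8 from y_1.
That leaves y_7 = 6.
y_1 has just one choice, so y_1 = 3. So y_2 can't be 3.
Determined: y_1=3, y_3=5, y_4=1, y_5=4, y_6=8, y_7=6. The other variables each still have more than one consistent value. That makes 6.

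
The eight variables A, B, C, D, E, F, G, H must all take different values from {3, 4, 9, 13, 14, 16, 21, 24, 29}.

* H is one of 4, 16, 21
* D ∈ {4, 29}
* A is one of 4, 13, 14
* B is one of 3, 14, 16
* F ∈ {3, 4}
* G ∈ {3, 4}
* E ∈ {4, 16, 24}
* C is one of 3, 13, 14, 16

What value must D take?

29

Among the 8 variables, 21 fits only H (and all 8 values in {3, 4, 13, 14, 16, 21, 24, 29} must be used), so H = 21.
The 7 still-open variables together cover exactly {3, 4, 13, 14, 16, 24, 29} — 7 values for 7 variables — and 24 appears only in E's list, so E = 24.
The 6 still-open variables together cover exactly {3, 4, 13, 14, 16, 29} — 6 values for 6 variables — and 29 appears only in D's list, so D = 29.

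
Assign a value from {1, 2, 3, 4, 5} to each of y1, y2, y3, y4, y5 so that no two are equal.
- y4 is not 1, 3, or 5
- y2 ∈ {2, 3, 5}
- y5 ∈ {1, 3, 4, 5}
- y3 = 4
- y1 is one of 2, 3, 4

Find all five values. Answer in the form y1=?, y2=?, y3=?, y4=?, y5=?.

y1=3, y2=5, y3=4, y4=2, y5=1

y3's domain is down to {4}, so y3 = 4. Eliminate 4 elsewhere: y1, y4, y5.
y4 has just one choice, so y4 = 2. Strike 2 from y1, y2.
y1 has just one choice, so y1 = 3. Strike 3 from y2, y5.
y2's domain is down to {5}, so y2 = 5. Remove 5 from y5.
y5 must be 1 (only option left).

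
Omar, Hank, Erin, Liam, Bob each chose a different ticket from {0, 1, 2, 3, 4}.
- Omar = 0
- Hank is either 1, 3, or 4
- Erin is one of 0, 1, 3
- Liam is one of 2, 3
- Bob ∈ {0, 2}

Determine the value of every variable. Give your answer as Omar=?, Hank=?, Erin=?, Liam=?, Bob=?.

Omar=0, Hank=4, Erin=1, Liam=3, Bob=2

Omar has just one choice, so Omar = 0. Eliminate 0 elsewhere: Erin, Bob.
Bob's domain is down to {2}, so Bob = 2. Eliminate 2 elsewhere: Liam.
That leaves Liam = 3. Remove 3 from Hank, Erin.
That leaves Erin = 1. So Hank can't be 1.
Hank must be 4 (only option left).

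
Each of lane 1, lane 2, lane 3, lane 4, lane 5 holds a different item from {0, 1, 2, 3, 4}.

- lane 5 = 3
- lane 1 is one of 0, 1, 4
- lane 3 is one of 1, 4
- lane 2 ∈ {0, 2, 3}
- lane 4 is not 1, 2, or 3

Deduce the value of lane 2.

lane 5's domain is down to {3}, so lane 5 = 3. Strike 3 from lane 2.
Among the 4 still-open variables, 2 fits only lane 2 (and all 4 values in {0, 1, 2, 4} must be used), so lane 2 = 2.

2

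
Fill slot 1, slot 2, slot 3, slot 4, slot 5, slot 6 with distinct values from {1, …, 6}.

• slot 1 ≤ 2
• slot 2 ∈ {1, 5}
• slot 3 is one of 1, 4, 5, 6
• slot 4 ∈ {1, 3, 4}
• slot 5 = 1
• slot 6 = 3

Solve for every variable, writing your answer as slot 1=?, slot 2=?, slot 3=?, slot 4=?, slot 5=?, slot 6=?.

slot 1=2, slot 2=5, slot 3=6, slot 4=4, slot 5=1, slot 6=3

slot 5's domain is down to {1}, so slot 5 = 1. Eliminate 1 elsewhere: slot 1, slot 2, slot 3, slot 4.
slot 6's domain is down to {3}, so slot 6 = 3. Remove 3 from slot 4.
That leaves slot 1 = 2.
slot 2 has just one choice, so slot 2 = 5. Strike 5 from slot 3.
slot 4's domain is down to {4}, so slot 4 = 4. Remove 4 from slot 3.
That leaves slot 3 = 6.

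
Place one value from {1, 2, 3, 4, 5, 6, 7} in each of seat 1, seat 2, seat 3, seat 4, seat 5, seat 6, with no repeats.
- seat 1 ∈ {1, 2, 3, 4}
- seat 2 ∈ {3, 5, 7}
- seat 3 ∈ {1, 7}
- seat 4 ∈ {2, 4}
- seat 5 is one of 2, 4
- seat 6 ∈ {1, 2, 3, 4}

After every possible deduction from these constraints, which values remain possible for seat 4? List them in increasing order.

2, 4

The 6 variables draw from only 6 values {1, 2, 3, 4, 5, 7}, so each is used; only seat 2 can be 5, hence seat 2 = 5.
Among the 5 still-open variables, 7 fits only seat 3 (and all 5 values in {1, 2, 3, 4, 7} must be used), so seat 3 = 7.
The 2 variables seat 4 and seat 5 are confined to {2, 4}, which locks those values in; drop them from seat 1, seat 6.
No further eliminations apply; seat 4 can still be any of 2, 4.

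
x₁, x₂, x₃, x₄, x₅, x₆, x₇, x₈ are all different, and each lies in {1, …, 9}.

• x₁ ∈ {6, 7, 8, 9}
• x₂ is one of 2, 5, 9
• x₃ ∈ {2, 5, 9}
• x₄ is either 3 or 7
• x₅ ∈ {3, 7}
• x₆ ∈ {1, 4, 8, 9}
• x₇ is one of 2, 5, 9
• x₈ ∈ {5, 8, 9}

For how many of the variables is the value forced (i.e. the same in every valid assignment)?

x₄ and x₅ between them cover only {3, 7} — a naked pair. Remove those values from x₁.
The 3 variables x₂, x₃, x₇ are confined to {2, 5, 9}, which locks those values in; drop them from x₁, x₆, x₈.
x₈ must be 8 (only option left). Eliminate 8 elsewhere: x₁, x₆.
x₁ must be 6 (only option left).
Determined: x₁=6, x₈=8. The other variables each still have more than one consistent value. That makes 2.

2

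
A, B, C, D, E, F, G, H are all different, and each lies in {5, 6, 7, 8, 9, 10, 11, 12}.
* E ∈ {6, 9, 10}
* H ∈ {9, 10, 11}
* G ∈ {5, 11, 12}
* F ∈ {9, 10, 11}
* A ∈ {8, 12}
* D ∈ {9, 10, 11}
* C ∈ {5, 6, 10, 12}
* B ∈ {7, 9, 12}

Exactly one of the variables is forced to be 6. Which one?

E

The 8 variables together cover exactly {5, 6, 7, 8, 9, 10, 11, 12} — 8 values for 8 variables — and 7 appears only in B's list, so B = 7.
Among the 7 still-open variables, 8 fits only A (and all 7 values in {5, 6, 8, 9, 10, 11, 12} must be used), so A = 8.
D, F, H between them cover only {9, 10, 11} — a naked triple. Remove those values from C, E, G.
So 6 goes to E.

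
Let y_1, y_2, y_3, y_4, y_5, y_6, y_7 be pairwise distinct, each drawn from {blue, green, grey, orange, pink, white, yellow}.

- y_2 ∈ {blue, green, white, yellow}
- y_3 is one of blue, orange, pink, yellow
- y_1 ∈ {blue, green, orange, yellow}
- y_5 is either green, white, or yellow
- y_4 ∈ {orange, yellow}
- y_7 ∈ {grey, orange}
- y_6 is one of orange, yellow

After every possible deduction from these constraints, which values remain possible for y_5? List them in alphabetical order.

The 7 variables together cover exactly {blue, green, grey, orange, pink, white, yellow} — 7 values for 7 variables — and grey appears only in y_7's list, so y_7 = grey.
Among the 6 still-open variables, pink fits only y_3 (and all 6 values in {blue, green, orange, pink, white, yellow} must be used), so y_3 = pink.
y_4 and y_6 between them cover only {orange, yellow} — a naked pair. Remove those values from y_1, y_2, y_5.
No further eliminations apply; y_5 can still be any of green, white.

green, white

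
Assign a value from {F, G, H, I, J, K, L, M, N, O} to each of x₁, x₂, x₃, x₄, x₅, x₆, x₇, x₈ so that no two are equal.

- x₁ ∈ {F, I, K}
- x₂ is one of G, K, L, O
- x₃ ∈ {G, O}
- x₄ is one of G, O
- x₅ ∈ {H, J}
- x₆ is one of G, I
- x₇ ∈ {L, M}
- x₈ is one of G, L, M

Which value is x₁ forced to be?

F

The 2 variables x₃ and x₄ are confined to {G, O}, which locks those values in; drop them from x₂, x₆, x₈.
That leaves x₆ = I. Remove I from x₁.
x₇ and x₈ share exactly the 2 values {L, M}; by pigeonhole those values go to them, so strike L, M from x₂.
x₂ has just one choice, so x₂ = K. Strike K from x₁.
So x₁ = F.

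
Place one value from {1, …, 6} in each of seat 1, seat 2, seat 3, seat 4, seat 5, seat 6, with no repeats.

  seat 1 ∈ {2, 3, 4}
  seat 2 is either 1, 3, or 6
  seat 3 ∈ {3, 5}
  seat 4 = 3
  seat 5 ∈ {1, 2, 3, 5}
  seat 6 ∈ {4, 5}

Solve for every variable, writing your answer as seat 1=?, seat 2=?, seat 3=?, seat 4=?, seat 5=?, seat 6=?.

seat 4's domain is down to {3}, so seat 4 = 3. Eliminate 3 elsewhere: seat 1, seat 2, seat 3, seat 5.
seat 3's domain is down to {5}, so seat 3 = 5. Strike 5 from seat 5, seat 6.
seat 6's domain is down to {4}, so seat 6 = 4. Remove 4 from seat 1.
seat 1 has just one choice, so seat 1 = 2. Remove 2 from seat 5.
seat 5's domain is down to {1}, so seat 5 = 1. Eliminate 1 elsewhere: seat 2.
seat 2's domain is down to {6}, so seat 2 = 6.

seat 1=2, seat 2=6, seat 3=5, seat 4=3, seat 5=1, seat 6=4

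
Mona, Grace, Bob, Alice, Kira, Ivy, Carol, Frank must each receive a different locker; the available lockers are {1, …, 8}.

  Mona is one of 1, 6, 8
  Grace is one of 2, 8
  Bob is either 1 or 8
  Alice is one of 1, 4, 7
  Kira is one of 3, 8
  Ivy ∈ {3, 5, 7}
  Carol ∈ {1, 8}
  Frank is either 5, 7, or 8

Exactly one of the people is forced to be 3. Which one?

Kira

The 8 variables draw from only 8 values {1, 2, 3, 4, 5, 6, 7, 8}, so each is used; only Grace can be 2, hence Grace = 2.
The 7 still-open variables together cover exactly {1, 3, 4, 5, 6, 7, 8} — 7 values for 7 variables — and 4 appears only in Alice's list, so Alice = 4.
Among the 6 still-open variables, 6 fits only Mona (and all 6 values in {1, 3, 5, 6, 7, 8} must be used), so Mona = 6.
Bob and Carol share exactly the 2 values {1, 8}; by pigeonhole those values go to them, so strike 1, 8 from Kira, Frank.
So 3 goes to Kira.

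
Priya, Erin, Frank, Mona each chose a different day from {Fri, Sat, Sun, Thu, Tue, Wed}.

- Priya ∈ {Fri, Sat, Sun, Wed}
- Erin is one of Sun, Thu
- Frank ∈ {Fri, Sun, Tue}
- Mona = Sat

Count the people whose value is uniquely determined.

1

Mona must be Sat (only option left). So Priya can't be Sat.
Determined: Mona=Sat. The other people each still have more than one consistent value. That makes 1.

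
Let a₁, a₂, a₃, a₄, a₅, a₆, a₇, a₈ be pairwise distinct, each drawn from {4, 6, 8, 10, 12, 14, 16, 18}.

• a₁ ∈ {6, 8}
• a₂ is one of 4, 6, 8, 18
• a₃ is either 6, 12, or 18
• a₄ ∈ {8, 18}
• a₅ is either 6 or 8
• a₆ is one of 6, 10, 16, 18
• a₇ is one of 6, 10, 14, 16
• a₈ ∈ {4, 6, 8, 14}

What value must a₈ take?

14

The 8 variables together cover exactly {4, 6, 8, 10, 12, 14, 16, 18} — 8 values for 8 variables — and 12 appears only in a₃'s list, so a₃ = 12.
a₁ and a₅ between them cover only {6, 8} — a naked pair. Remove those values from a₂, a₄, a₆, a₇, a₈.
a₄'s domain is down to {18}, so a₄ = 18. Remove 18 from a₂, a₆.
That leaves a₂ = 4. Eliminate 4 elsewhere: a₈.
So a₈ = 14.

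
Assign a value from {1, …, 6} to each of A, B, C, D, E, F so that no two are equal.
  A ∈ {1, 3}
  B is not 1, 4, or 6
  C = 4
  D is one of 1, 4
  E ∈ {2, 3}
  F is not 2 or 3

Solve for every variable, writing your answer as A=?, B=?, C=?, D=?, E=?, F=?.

C's domain is down to {4}, so C = 4. Eliminate 4 elsewhere: D, F.
D's domain is down to {1}, so D = 1. Strike 1 from A, F.
That leaves A = 3. Strike 3 from B, E.
E must be 2 (only option left). Remove 2 from B.
B has just one choice, so B = 5. So F can't be 5.
That leaves F = 6.

A=3, B=5, C=4, D=1, E=2, F=6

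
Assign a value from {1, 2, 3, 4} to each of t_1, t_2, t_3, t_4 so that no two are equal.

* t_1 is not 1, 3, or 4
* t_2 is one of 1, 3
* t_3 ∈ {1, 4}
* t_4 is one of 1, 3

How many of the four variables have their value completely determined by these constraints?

2

t_1's domain is down to {2}, so t_1 = 2.
The 3 still-open variables draw from only 3 values {1, 3, 4}, so each is used; only t_3 can be 4, hence t_3 = 4.
Determined: t_1=2, t_3=4. The other variables each still have more than one consistent value. That makes 2.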